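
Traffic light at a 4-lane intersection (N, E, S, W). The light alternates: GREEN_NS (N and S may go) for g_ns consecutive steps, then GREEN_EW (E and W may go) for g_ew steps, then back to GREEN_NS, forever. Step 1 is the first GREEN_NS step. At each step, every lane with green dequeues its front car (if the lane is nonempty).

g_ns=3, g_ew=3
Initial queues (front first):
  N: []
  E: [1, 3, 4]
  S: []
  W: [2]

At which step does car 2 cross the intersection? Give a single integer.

Step 1 [NS]: N:empty,E:wait,S:empty,W:wait | queues: N=0 E=3 S=0 W=1
Step 2 [NS]: N:empty,E:wait,S:empty,W:wait | queues: N=0 E=3 S=0 W=1
Step 3 [NS]: N:empty,E:wait,S:empty,W:wait | queues: N=0 E=3 S=0 W=1
Step 4 [EW]: N:wait,E:car1-GO,S:wait,W:car2-GO | queues: N=0 E=2 S=0 W=0
Step 5 [EW]: N:wait,E:car3-GO,S:wait,W:empty | queues: N=0 E=1 S=0 W=0
Step 6 [EW]: N:wait,E:car4-GO,S:wait,W:empty | queues: N=0 E=0 S=0 W=0
Car 2 crosses at step 4

4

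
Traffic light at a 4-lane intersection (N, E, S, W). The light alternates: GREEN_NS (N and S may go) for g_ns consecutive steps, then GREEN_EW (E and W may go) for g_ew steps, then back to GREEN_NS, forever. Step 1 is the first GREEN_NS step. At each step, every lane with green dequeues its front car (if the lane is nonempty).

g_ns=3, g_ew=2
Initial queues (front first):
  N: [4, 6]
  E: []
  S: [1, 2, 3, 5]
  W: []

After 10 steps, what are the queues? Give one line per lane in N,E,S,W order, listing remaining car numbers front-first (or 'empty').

Step 1 [NS]: N:car4-GO,E:wait,S:car1-GO,W:wait | queues: N=1 E=0 S=3 W=0
Step 2 [NS]: N:car6-GO,E:wait,S:car2-GO,W:wait | queues: N=0 E=0 S=2 W=0
Step 3 [NS]: N:empty,E:wait,S:car3-GO,W:wait | queues: N=0 E=0 S=1 W=0
Step 4 [EW]: N:wait,E:empty,S:wait,W:empty | queues: N=0 E=0 S=1 W=0
Step 5 [EW]: N:wait,E:empty,S:wait,W:empty | queues: N=0 E=0 S=1 W=0
Step 6 [NS]: N:empty,E:wait,S:car5-GO,W:wait | queues: N=0 E=0 S=0 W=0

N: empty
E: empty
S: empty
W: empty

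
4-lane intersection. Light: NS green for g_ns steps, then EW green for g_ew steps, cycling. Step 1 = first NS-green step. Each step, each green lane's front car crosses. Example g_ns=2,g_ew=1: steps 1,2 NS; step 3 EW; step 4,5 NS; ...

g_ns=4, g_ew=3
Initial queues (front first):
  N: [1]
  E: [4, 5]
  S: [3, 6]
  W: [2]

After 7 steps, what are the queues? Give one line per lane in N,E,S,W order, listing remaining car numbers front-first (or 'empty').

Step 1 [NS]: N:car1-GO,E:wait,S:car3-GO,W:wait | queues: N=0 E=2 S=1 W=1
Step 2 [NS]: N:empty,E:wait,S:car6-GO,W:wait | queues: N=0 E=2 S=0 W=1
Step 3 [NS]: N:empty,E:wait,S:empty,W:wait | queues: N=0 E=2 S=0 W=1
Step 4 [NS]: N:empty,E:wait,S:empty,W:wait | queues: N=0 E=2 S=0 W=1
Step 5 [EW]: N:wait,E:car4-GO,S:wait,W:car2-GO | queues: N=0 E=1 S=0 W=0
Step 6 [EW]: N:wait,E:car5-GO,S:wait,W:empty | queues: N=0 E=0 S=0 W=0

N: empty
E: empty
S: empty
W: empty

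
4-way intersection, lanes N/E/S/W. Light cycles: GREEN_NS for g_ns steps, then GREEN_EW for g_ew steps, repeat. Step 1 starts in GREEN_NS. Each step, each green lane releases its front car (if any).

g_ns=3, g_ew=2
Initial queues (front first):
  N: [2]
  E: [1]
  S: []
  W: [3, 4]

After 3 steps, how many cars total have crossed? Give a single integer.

Answer: 1

Derivation:
Step 1 [NS]: N:car2-GO,E:wait,S:empty,W:wait | queues: N=0 E=1 S=0 W=2
Step 2 [NS]: N:empty,E:wait,S:empty,W:wait | queues: N=0 E=1 S=0 W=2
Step 3 [NS]: N:empty,E:wait,S:empty,W:wait | queues: N=0 E=1 S=0 W=2
Cars crossed by step 3: 1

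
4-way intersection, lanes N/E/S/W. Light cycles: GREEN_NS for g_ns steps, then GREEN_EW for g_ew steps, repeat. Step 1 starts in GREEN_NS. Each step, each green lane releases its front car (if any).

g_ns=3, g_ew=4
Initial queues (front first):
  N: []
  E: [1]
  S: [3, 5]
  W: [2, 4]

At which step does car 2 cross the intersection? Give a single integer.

Step 1 [NS]: N:empty,E:wait,S:car3-GO,W:wait | queues: N=0 E=1 S=1 W=2
Step 2 [NS]: N:empty,E:wait,S:car5-GO,W:wait | queues: N=0 E=1 S=0 W=2
Step 3 [NS]: N:empty,E:wait,S:empty,W:wait | queues: N=0 E=1 S=0 W=2
Step 4 [EW]: N:wait,E:car1-GO,S:wait,W:car2-GO | queues: N=0 E=0 S=0 W=1
Step 5 [EW]: N:wait,E:empty,S:wait,W:car4-GO | queues: N=0 E=0 S=0 W=0
Car 2 crosses at step 4

4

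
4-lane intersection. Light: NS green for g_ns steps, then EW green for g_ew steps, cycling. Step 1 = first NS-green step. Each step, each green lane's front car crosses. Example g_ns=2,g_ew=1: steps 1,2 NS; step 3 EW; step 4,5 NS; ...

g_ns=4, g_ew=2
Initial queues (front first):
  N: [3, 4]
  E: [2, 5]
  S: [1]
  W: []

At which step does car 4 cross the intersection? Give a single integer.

Step 1 [NS]: N:car3-GO,E:wait,S:car1-GO,W:wait | queues: N=1 E=2 S=0 W=0
Step 2 [NS]: N:car4-GO,E:wait,S:empty,W:wait | queues: N=0 E=2 S=0 W=0
Step 3 [NS]: N:empty,E:wait,S:empty,W:wait | queues: N=0 E=2 S=0 W=0
Step 4 [NS]: N:empty,E:wait,S:empty,W:wait | queues: N=0 E=2 S=0 W=0
Step 5 [EW]: N:wait,E:car2-GO,S:wait,W:empty | queues: N=0 E=1 S=0 W=0
Step 6 [EW]: N:wait,E:car5-GO,S:wait,W:empty | queues: N=0 E=0 S=0 W=0
Car 4 crosses at step 2

2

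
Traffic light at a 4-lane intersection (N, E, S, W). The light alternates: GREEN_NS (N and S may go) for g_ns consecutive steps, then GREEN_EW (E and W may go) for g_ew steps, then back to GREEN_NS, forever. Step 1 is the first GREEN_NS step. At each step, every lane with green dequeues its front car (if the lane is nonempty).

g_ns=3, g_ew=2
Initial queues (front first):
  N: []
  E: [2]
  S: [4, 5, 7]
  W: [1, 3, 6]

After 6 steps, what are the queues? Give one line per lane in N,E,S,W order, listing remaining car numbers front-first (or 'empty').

Step 1 [NS]: N:empty,E:wait,S:car4-GO,W:wait | queues: N=0 E=1 S=2 W=3
Step 2 [NS]: N:empty,E:wait,S:car5-GO,W:wait | queues: N=0 E=1 S=1 W=3
Step 3 [NS]: N:empty,E:wait,S:car7-GO,W:wait | queues: N=0 E=1 S=0 W=3
Step 4 [EW]: N:wait,E:car2-GO,S:wait,W:car1-GO | queues: N=0 E=0 S=0 W=2
Step 5 [EW]: N:wait,E:empty,S:wait,W:car3-GO | queues: N=0 E=0 S=0 W=1
Step 6 [NS]: N:empty,E:wait,S:empty,W:wait | queues: N=0 E=0 S=0 W=1

N: empty
E: empty
S: empty
W: 6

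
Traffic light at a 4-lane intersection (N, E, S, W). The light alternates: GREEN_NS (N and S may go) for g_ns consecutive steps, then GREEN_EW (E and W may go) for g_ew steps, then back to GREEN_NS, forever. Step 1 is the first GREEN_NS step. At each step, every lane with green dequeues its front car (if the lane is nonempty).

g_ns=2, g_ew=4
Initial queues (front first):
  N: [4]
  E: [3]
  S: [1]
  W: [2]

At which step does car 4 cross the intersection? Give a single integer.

Step 1 [NS]: N:car4-GO,E:wait,S:car1-GO,W:wait | queues: N=0 E=1 S=0 W=1
Step 2 [NS]: N:empty,E:wait,S:empty,W:wait | queues: N=0 E=1 S=0 W=1
Step 3 [EW]: N:wait,E:car3-GO,S:wait,W:car2-GO | queues: N=0 E=0 S=0 W=0
Car 4 crosses at step 1

1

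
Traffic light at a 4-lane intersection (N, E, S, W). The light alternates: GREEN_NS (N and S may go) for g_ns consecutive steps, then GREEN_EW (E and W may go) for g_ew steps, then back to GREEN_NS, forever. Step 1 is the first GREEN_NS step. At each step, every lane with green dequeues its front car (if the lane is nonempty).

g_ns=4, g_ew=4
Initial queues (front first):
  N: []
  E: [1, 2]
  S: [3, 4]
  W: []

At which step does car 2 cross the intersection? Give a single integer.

Step 1 [NS]: N:empty,E:wait,S:car3-GO,W:wait | queues: N=0 E=2 S=1 W=0
Step 2 [NS]: N:empty,E:wait,S:car4-GO,W:wait | queues: N=0 E=2 S=0 W=0
Step 3 [NS]: N:empty,E:wait,S:empty,W:wait | queues: N=0 E=2 S=0 W=0
Step 4 [NS]: N:empty,E:wait,S:empty,W:wait | queues: N=0 E=2 S=0 W=0
Step 5 [EW]: N:wait,E:car1-GO,S:wait,W:empty | queues: N=0 E=1 S=0 W=0
Step 6 [EW]: N:wait,E:car2-GO,S:wait,W:empty | queues: N=0 E=0 S=0 W=0
Car 2 crosses at step 6

6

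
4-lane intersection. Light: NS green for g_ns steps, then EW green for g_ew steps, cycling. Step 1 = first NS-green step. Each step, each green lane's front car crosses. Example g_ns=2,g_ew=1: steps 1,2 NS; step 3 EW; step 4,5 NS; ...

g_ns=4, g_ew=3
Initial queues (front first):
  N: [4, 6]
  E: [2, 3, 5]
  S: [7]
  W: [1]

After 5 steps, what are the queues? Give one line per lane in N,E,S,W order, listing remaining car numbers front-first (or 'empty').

Step 1 [NS]: N:car4-GO,E:wait,S:car7-GO,W:wait | queues: N=1 E=3 S=0 W=1
Step 2 [NS]: N:car6-GO,E:wait,S:empty,W:wait | queues: N=0 E=3 S=0 W=1
Step 3 [NS]: N:empty,E:wait,S:empty,W:wait | queues: N=0 E=3 S=0 W=1
Step 4 [NS]: N:empty,E:wait,S:empty,W:wait | queues: N=0 E=3 S=0 W=1
Step 5 [EW]: N:wait,E:car2-GO,S:wait,W:car1-GO | queues: N=0 E=2 S=0 W=0

N: empty
E: 3 5
S: empty
W: empty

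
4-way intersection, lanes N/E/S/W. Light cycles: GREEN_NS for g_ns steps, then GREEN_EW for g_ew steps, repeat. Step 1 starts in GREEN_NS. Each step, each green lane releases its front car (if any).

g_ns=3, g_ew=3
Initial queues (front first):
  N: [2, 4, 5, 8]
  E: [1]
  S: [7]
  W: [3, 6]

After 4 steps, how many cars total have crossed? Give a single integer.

Answer: 6

Derivation:
Step 1 [NS]: N:car2-GO,E:wait,S:car7-GO,W:wait | queues: N=3 E=1 S=0 W=2
Step 2 [NS]: N:car4-GO,E:wait,S:empty,W:wait | queues: N=2 E=1 S=0 W=2
Step 3 [NS]: N:car5-GO,E:wait,S:empty,W:wait | queues: N=1 E=1 S=0 W=2
Step 4 [EW]: N:wait,E:car1-GO,S:wait,W:car3-GO | queues: N=1 E=0 S=0 W=1
Cars crossed by step 4: 6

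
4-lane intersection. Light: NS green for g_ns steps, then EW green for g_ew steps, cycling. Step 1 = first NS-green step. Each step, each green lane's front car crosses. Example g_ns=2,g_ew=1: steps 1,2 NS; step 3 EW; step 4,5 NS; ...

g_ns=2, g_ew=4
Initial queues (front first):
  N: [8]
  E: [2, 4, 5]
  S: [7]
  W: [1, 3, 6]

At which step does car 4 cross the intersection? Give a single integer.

Step 1 [NS]: N:car8-GO,E:wait,S:car7-GO,W:wait | queues: N=0 E=3 S=0 W=3
Step 2 [NS]: N:empty,E:wait,S:empty,W:wait | queues: N=0 E=3 S=0 W=3
Step 3 [EW]: N:wait,E:car2-GO,S:wait,W:car1-GO | queues: N=0 E=2 S=0 W=2
Step 4 [EW]: N:wait,E:car4-GO,S:wait,W:car3-GO | queues: N=0 E=1 S=0 W=1
Step 5 [EW]: N:wait,E:car5-GO,S:wait,W:car6-GO | queues: N=0 E=0 S=0 W=0
Car 4 crosses at step 4

4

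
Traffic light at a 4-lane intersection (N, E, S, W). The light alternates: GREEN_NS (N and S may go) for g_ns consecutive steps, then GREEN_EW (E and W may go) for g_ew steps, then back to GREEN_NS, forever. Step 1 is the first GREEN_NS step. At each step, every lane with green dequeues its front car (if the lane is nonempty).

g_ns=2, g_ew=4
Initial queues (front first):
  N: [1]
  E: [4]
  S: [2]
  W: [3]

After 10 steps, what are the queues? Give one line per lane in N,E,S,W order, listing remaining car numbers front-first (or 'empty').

Step 1 [NS]: N:car1-GO,E:wait,S:car2-GO,W:wait | queues: N=0 E=1 S=0 W=1
Step 2 [NS]: N:empty,E:wait,S:empty,W:wait | queues: N=0 E=1 S=0 W=1
Step 3 [EW]: N:wait,E:car4-GO,S:wait,W:car3-GO | queues: N=0 E=0 S=0 W=0

N: empty
E: empty
S: empty
W: empty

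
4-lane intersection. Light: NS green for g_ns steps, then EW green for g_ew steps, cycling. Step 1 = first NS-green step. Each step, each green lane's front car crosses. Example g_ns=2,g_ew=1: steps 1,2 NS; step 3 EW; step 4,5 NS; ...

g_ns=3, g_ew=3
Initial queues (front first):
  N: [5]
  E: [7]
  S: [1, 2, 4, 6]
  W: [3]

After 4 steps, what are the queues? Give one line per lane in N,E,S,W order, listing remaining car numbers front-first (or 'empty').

Step 1 [NS]: N:car5-GO,E:wait,S:car1-GO,W:wait | queues: N=0 E=1 S=3 W=1
Step 2 [NS]: N:empty,E:wait,S:car2-GO,W:wait | queues: N=0 E=1 S=2 W=1
Step 3 [NS]: N:empty,E:wait,S:car4-GO,W:wait | queues: N=0 E=1 S=1 W=1
Step 4 [EW]: N:wait,E:car7-GO,S:wait,W:car3-GO | queues: N=0 E=0 S=1 W=0

N: empty
E: empty
S: 6
W: empty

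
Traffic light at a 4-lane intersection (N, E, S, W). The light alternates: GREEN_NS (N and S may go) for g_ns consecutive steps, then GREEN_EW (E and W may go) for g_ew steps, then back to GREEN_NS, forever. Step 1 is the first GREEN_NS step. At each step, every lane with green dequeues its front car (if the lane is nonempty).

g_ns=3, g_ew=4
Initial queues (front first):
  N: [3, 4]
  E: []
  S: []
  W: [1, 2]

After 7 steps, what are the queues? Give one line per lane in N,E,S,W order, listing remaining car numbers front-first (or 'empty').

Step 1 [NS]: N:car3-GO,E:wait,S:empty,W:wait | queues: N=1 E=0 S=0 W=2
Step 2 [NS]: N:car4-GO,E:wait,S:empty,W:wait | queues: N=0 E=0 S=0 W=2
Step 3 [NS]: N:empty,E:wait,S:empty,W:wait | queues: N=0 E=0 S=0 W=2
Step 4 [EW]: N:wait,E:empty,S:wait,W:car1-GO | queues: N=0 E=0 S=0 W=1
Step 5 [EW]: N:wait,E:empty,S:wait,W:car2-GO | queues: N=0 E=0 S=0 W=0

N: empty
E: empty
S: empty
W: empty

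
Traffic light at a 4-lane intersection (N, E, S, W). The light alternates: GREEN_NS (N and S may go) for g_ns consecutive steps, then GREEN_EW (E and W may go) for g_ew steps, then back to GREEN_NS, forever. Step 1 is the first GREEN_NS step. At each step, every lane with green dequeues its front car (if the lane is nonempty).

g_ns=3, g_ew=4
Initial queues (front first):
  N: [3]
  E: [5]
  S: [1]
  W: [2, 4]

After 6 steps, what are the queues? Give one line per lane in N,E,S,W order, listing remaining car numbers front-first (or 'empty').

Step 1 [NS]: N:car3-GO,E:wait,S:car1-GO,W:wait | queues: N=0 E=1 S=0 W=2
Step 2 [NS]: N:empty,E:wait,S:empty,W:wait | queues: N=0 E=1 S=0 W=2
Step 3 [NS]: N:empty,E:wait,S:empty,W:wait | queues: N=0 E=1 S=0 W=2
Step 4 [EW]: N:wait,E:car5-GO,S:wait,W:car2-GO | queues: N=0 E=0 S=0 W=1
Step 5 [EW]: N:wait,E:empty,S:wait,W:car4-GO | queues: N=0 E=0 S=0 W=0

N: empty
E: empty
S: empty
W: empty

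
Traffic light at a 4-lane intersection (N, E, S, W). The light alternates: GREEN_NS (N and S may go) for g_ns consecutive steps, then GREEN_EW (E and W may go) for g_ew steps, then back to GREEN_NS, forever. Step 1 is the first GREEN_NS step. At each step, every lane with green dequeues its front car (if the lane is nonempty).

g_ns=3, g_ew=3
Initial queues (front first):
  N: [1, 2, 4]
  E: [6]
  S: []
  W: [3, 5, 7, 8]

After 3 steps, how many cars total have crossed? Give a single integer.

Step 1 [NS]: N:car1-GO,E:wait,S:empty,W:wait | queues: N=2 E=1 S=0 W=4
Step 2 [NS]: N:car2-GO,E:wait,S:empty,W:wait | queues: N=1 E=1 S=0 W=4
Step 3 [NS]: N:car4-GO,E:wait,S:empty,W:wait | queues: N=0 E=1 S=0 W=4
Cars crossed by step 3: 3

Answer: 3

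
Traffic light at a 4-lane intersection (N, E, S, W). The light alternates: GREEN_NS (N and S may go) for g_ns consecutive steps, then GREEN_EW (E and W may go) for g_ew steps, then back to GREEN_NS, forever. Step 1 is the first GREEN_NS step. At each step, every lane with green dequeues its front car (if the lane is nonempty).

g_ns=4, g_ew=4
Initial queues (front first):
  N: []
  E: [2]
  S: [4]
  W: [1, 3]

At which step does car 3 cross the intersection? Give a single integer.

Step 1 [NS]: N:empty,E:wait,S:car4-GO,W:wait | queues: N=0 E=1 S=0 W=2
Step 2 [NS]: N:empty,E:wait,S:empty,W:wait | queues: N=0 E=1 S=0 W=2
Step 3 [NS]: N:empty,E:wait,S:empty,W:wait | queues: N=0 E=1 S=0 W=2
Step 4 [NS]: N:empty,E:wait,S:empty,W:wait | queues: N=0 E=1 S=0 W=2
Step 5 [EW]: N:wait,E:car2-GO,S:wait,W:car1-GO | queues: N=0 E=0 S=0 W=1
Step 6 [EW]: N:wait,E:empty,S:wait,W:car3-GO | queues: N=0 E=0 S=0 W=0
Car 3 crosses at step 6

6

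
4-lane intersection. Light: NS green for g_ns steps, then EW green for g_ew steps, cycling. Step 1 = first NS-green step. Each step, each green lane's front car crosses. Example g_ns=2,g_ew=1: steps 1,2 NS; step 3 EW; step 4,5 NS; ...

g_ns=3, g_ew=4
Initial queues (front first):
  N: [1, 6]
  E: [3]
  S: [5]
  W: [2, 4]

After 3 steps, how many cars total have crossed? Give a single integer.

Step 1 [NS]: N:car1-GO,E:wait,S:car5-GO,W:wait | queues: N=1 E=1 S=0 W=2
Step 2 [NS]: N:car6-GO,E:wait,S:empty,W:wait | queues: N=0 E=1 S=0 W=2
Step 3 [NS]: N:empty,E:wait,S:empty,W:wait | queues: N=0 E=1 S=0 W=2
Cars crossed by step 3: 3

Answer: 3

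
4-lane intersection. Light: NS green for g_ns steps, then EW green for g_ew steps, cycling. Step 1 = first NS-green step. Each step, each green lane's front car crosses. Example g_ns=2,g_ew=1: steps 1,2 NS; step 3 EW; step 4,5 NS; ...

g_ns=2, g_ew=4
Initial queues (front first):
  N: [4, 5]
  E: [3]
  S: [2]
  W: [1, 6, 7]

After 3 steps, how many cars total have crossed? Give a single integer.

Answer: 5

Derivation:
Step 1 [NS]: N:car4-GO,E:wait,S:car2-GO,W:wait | queues: N=1 E=1 S=0 W=3
Step 2 [NS]: N:car5-GO,E:wait,S:empty,W:wait | queues: N=0 E=1 S=0 W=3
Step 3 [EW]: N:wait,E:car3-GO,S:wait,W:car1-GO | queues: N=0 E=0 S=0 W=2
Cars crossed by step 3: 5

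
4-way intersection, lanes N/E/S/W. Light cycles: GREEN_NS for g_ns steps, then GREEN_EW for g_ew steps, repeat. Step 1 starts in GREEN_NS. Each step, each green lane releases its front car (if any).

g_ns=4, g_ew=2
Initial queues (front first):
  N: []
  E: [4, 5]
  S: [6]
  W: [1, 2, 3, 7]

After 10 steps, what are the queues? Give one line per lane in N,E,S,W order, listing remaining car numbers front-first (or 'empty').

Step 1 [NS]: N:empty,E:wait,S:car6-GO,W:wait | queues: N=0 E=2 S=0 W=4
Step 2 [NS]: N:empty,E:wait,S:empty,W:wait | queues: N=0 E=2 S=0 W=4
Step 3 [NS]: N:empty,E:wait,S:empty,W:wait | queues: N=0 E=2 S=0 W=4
Step 4 [NS]: N:empty,E:wait,S:empty,W:wait | queues: N=0 E=2 S=0 W=4
Step 5 [EW]: N:wait,E:car4-GO,S:wait,W:car1-GO | queues: N=0 E=1 S=0 W=3
Step 6 [EW]: N:wait,E:car5-GO,S:wait,W:car2-GO | queues: N=0 E=0 S=0 W=2
Step 7 [NS]: N:empty,E:wait,S:empty,W:wait | queues: N=0 E=0 S=0 W=2
Step 8 [NS]: N:empty,E:wait,S:empty,W:wait | queues: N=0 E=0 S=0 W=2
Step 9 [NS]: N:empty,E:wait,S:empty,W:wait | queues: N=0 E=0 S=0 W=2
Step 10 [NS]: N:empty,E:wait,S:empty,W:wait | queues: N=0 E=0 S=0 W=2

N: empty
E: empty
S: empty
W: 3 7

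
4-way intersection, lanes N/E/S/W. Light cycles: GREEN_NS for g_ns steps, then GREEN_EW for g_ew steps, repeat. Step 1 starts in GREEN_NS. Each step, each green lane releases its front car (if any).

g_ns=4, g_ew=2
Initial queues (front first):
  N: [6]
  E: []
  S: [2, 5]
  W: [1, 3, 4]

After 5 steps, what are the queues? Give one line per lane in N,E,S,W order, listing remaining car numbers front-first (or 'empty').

Step 1 [NS]: N:car6-GO,E:wait,S:car2-GO,W:wait | queues: N=0 E=0 S=1 W=3
Step 2 [NS]: N:empty,E:wait,S:car5-GO,W:wait | queues: N=0 E=0 S=0 W=3
Step 3 [NS]: N:empty,E:wait,S:empty,W:wait | queues: N=0 E=0 S=0 W=3
Step 4 [NS]: N:empty,E:wait,S:empty,W:wait | queues: N=0 E=0 S=0 W=3
Step 5 [EW]: N:wait,E:empty,S:wait,W:car1-GO | queues: N=0 E=0 S=0 W=2

N: empty
E: empty
S: empty
W: 3 4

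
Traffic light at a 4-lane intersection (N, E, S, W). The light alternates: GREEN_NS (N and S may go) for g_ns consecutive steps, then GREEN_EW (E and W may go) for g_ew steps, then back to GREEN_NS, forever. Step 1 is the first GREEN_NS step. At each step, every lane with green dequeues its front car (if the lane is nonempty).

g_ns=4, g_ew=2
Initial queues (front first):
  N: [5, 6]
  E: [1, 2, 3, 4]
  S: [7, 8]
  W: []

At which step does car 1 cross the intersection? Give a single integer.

Step 1 [NS]: N:car5-GO,E:wait,S:car7-GO,W:wait | queues: N=1 E=4 S=1 W=0
Step 2 [NS]: N:car6-GO,E:wait,S:car8-GO,W:wait | queues: N=0 E=4 S=0 W=0
Step 3 [NS]: N:empty,E:wait,S:empty,W:wait | queues: N=0 E=4 S=0 W=0
Step 4 [NS]: N:empty,E:wait,S:empty,W:wait | queues: N=0 E=4 S=0 W=0
Step 5 [EW]: N:wait,E:car1-GO,S:wait,W:empty | queues: N=0 E=3 S=0 W=0
Step 6 [EW]: N:wait,E:car2-GO,S:wait,W:empty | queues: N=0 E=2 S=0 W=0
Step 7 [NS]: N:empty,E:wait,S:empty,W:wait | queues: N=0 E=2 S=0 W=0
Step 8 [NS]: N:empty,E:wait,S:empty,W:wait | queues: N=0 E=2 S=0 W=0
Step 9 [NS]: N:empty,E:wait,S:empty,W:wait | queues: N=0 E=2 S=0 W=0
Step 10 [NS]: N:empty,E:wait,S:empty,W:wait | queues: N=0 E=2 S=0 W=0
Step 11 [EW]: N:wait,E:car3-GO,S:wait,W:empty | queues: N=0 E=1 S=0 W=0
Step 12 [EW]: N:wait,E:car4-GO,S:wait,W:empty | queues: N=0 E=0 S=0 W=0
Car 1 crosses at step 5

5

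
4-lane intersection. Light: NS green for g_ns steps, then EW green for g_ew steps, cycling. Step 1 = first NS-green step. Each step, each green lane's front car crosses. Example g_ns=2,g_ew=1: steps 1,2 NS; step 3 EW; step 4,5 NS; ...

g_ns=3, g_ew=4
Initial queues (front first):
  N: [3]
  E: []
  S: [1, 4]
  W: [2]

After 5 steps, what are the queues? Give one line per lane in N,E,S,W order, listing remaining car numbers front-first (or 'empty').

Step 1 [NS]: N:car3-GO,E:wait,S:car1-GO,W:wait | queues: N=0 E=0 S=1 W=1
Step 2 [NS]: N:empty,E:wait,S:car4-GO,W:wait | queues: N=0 E=0 S=0 W=1
Step 3 [NS]: N:empty,E:wait,S:empty,W:wait | queues: N=0 E=0 S=0 W=1
Step 4 [EW]: N:wait,E:empty,S:wait,W:car2-GO | queues: N=0 E=0 S=0 W=0

N: empty
E: empty
S: empty
W: empty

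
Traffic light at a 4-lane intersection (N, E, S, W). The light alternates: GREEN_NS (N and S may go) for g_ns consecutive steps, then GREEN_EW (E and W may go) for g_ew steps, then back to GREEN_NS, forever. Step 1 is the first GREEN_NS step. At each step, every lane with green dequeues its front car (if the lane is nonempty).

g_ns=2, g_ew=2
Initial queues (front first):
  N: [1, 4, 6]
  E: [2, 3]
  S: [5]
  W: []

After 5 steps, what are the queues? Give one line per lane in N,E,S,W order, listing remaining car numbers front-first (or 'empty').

Step 1 [NS]: N:car1-GO,E:wait,S:car5-GO,W:wait | queues: N=2 E=2 S=0 W=0
Step 2 [NS]: N:car4-GO,E:wait,S:empty,W:wait | queues: N=1 E=2 S=0 W=0
Step 3 [EW]: N:wait,E:car2-GO,S:wait,W:empty | queues: N=1 E=1 S=0 W=0
Step 4 [EW]: N:wait,E:car3-GO,S:wait,W:empty | queues: N=1 E=0 S=0 W=0
Step 5 [NS]: N:car6-GO,E:wait,S:empty,W:wait | queues: N=0 E=0 S=0 W=0

N: empty
E: empty
S: empty
W: empty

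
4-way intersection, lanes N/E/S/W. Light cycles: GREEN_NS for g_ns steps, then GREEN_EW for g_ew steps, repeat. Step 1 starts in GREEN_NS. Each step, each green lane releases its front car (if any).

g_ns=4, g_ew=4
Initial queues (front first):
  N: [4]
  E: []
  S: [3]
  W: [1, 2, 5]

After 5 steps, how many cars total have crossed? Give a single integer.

Answer: 3

Derivation:
Step 1 [NS]: N:car4-GO,E:wait,S:car3-GO,W:wait | queues: N=0 E=0 S=0 W=3
Step 2 [NS]: N:empty,E:wait,S:empty,W:wait | queues: N=0 E=0 S=0 W=3
Step 3 [NS]: N:empty,E:wait,S:empty,W:wait | queues: N=0 E=0 S=0 W=3
Step 4 [NS]: N:empty,E:wait,S:empty,W:wait | queues: N=0 E=0 S=0 W=3
Step 5 [EW]: N:wait,E:empty,S:wait,W:car1-GO | queues: N=0 E=0 S=0 W=2
Cars crossed by step 5: 3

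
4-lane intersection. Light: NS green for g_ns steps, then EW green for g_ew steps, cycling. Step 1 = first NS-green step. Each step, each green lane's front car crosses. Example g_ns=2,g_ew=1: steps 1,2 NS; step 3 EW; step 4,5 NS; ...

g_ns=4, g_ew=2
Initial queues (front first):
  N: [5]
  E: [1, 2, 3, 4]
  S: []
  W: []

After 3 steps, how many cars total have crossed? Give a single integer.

Step 1 [NS]: N:car5-GO,E:wait,S:empty,W:wait | queues: N=0 E=4 S=0 W=0
Step 2 [NS]: N:empty,E:wait,S:empty,W:wait | queues: N=0 E=4 S=0 W=0
Step 3 [NS]: N:empty,E:wait,S:empty,W:wait | queues: N=0 E=4 S=0 W=0
Cars crossed by step 3: 1

Answer: 1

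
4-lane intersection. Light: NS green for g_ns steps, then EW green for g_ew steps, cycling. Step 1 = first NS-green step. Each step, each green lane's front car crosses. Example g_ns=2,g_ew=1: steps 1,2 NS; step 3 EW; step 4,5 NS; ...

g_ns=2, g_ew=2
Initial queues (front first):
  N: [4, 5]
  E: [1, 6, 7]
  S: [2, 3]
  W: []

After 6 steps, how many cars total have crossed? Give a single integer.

Answer: 6

Derivation:
Step 1 [NS]: N:car4-GO,E:wait,S:car2-GO,W:wait | queues: N=1 E=3 S=1 W=0
Step 2 [NS]: N:car5-GO,E:wait,S:car3-GO,W:wait | queues: N=0 E=3 S=0 W=0
Step 3 [EW]: N:wait,E:car1-GO,S:wait,W:empty | queues: N=0 E=2 S=0 W=0
Step 4 [EW]: N:wait,E:car6-GO,S:wait,W:empty | queues: N=0 E=1 S=0 W=0
Step 5 [NS]: N:empty,E:wait,S:empty,W:wait | queues: N=0 E=1 S=0 W=0
Step 6 [NS]: N:empty,E:wait,S:empty,W:wait | queues: N=0 E=1 S=0 W=0
Cars crossed by step 6: 6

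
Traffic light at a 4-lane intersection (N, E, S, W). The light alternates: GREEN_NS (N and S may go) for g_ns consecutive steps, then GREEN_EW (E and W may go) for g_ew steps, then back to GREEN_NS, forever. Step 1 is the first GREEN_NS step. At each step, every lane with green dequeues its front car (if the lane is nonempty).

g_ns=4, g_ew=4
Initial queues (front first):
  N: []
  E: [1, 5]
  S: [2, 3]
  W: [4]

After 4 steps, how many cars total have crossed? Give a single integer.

Answer: 2

Derivation:
Step 1 [NS]: N:empty,E:wait,S:car2-GO,W:wait | queues: N=0 E=2 S=1 W=1
Step 2 [NS]: N:empty,E:wait,S:car3-GO,W:wait | queues: N=0 E=2 S=0 W=1
Step 3 [NS]: N:empty,E:wait,S:empty,W:wait | queues: N=0 E=2 S=0 W=1
Step 4 [NS]: N:empty,E:wait,S:empty,W:wait | queues: N=0 E=2 S=0 W=1
Cars crossed by step 4: 2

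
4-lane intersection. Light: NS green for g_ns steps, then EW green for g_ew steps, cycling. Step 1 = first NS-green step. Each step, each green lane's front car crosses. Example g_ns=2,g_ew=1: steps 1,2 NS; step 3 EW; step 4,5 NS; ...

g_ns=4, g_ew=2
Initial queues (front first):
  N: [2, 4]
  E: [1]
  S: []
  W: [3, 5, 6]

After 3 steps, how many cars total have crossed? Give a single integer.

Answer: 2

Derivation:
Step 1 [NS]: N:car2-GO,E:wait,S:empty,W:wait | queues: N=1 E=1 S=0 W=3
Step 2 [NS]: N:car4-GO,E:wait,S:empty,W:wait | queues: N=0 E=1 S=0 W=3
Step 3 [NS]: N:empty,E:wait,S:empty,W:wait | queues: N=0 E=1 S=0 W=3
Cars crossed by step 3: 2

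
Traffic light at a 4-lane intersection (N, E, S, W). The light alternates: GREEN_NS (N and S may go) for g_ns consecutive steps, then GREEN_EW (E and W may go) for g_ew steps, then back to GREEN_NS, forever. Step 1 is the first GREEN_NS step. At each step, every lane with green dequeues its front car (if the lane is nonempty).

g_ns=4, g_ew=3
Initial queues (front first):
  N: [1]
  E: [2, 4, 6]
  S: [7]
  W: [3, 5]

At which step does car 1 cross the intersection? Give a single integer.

Step 1 [NS]: N:car1-GO,E:wait,S:car7-GO,W:wait | queues: N=0 E=3 S=0 W=2
Step 2 [NS]: N:empty,E:wait,S:empty,W:wait | queues: N=0 E=3 S=0 W=2
Step 3 [NS]: N:empty,E:wait,S:empty,W:wait | queues: N=0 E=3 S=0 W=2
Step 4 [NS]: N:empty,E:wait,S:empty,W:wait | queues: N=0 E=3 S=0 W=2
Step 5 [EW]: N:wait,E:car2-GO,S:wait,W:car3-GO | queues: N=0 E=2 S=0 W=1
Step 6 [EW]: N:wait,E:car4-GO,S:wait,W:car5-GO | queues: N=0 E=1 S=0 W=0
Step 7 [EW]: N:wait,E:car6-GO,S:wait,W:empty | queues: N=0 E=0 S=0 W=0
Car 1 crosses at step 1

1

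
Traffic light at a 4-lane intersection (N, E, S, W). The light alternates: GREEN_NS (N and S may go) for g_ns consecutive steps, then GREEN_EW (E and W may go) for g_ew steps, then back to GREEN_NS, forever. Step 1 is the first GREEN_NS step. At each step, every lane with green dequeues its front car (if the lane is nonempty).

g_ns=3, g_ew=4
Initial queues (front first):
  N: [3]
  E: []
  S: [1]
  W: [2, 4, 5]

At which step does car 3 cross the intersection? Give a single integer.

Step 1 [NS]: N:car3-GO,E:wait,S:car1-GO,W:wait | queues: N=0 E=0 S=0 W=3
Step 2 [NS]: N:empty,E:wait,S:empty,W:wait | queues: N=0 E=0 S=0 W=3
Step 3 [NS]: N:empty,E:wait,S:empty,W:wait | queues: N=0 E=0 S=0 W=3
Step 4 [EW]: N:wait,E:empty,S:wait,W:car2-GO | queues: N=0 E=0 S=0 W=2
Step 5 [EW]: N:wait,E:empty,S:wait,W:car4-GO | queues: N=0 E=0 S=0 W=1
Step 6 [EW]: N:wait,E:empty,S:wait,W:car5-GO | queues: N=0 E=0 S=0 W=0
Car 3 crosses at step 1

1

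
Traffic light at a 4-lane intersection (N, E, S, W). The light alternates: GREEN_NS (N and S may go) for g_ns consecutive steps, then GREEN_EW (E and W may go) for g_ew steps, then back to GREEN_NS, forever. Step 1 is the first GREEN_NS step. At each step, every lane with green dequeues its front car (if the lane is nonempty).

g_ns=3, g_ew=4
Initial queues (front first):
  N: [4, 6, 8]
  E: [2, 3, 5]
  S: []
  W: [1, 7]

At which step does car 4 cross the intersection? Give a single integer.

Step 1 [NS]: N:car4-GO,E:wait,S:empty,W:wait | queues: N=2 E=3 S=0 W=2
Step 2 [NS]: N:car6-GO,E:wait,S:empty,W:wait | queues: N=1 E=3 S=0 W=2
Step 3 [NS]: N:car8-GO,E:wait,S:empty,W:wait | queues: N=0 E=3 S=0 W=2
Step 4 [EW]: N:wait,E:car2-GO,S:wait,W:car1-GO | queues: N=0 E=2 S=0 W=1
Step 5 [EW]: N:wait,E:car3-GO,S:wait,W:car7-GO | queues: N=0 E=1 S=0 W=0
Step 6 [EW]: N:wait,E:car5-GO,S:wait,W:empty | queues: N=0 E=0 S=0 W=0
Car 4 crosses at step 1

1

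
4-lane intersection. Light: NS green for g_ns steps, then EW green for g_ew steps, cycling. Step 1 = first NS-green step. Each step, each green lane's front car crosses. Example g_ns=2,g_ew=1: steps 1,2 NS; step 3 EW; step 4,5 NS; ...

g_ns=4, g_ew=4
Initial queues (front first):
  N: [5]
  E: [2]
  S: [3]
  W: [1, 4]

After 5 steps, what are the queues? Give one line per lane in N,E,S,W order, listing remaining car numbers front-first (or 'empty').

Step 1 [NS]: N:car5-GO,E:wait,S:car3-GO,W:wait | queues: N=0 E=1 S=0 W=2
Step 2 [NS]: N:empty,E:wait,S:empty,W:wait | queues: N=0 E=1 S=0 W=2
Step 3 [NS]: N:empty,E:wait,S:empty,W:wait | queues: N=0 E=1 S=0 W=2
Step 4 [NS]: N:empty,E:wait,S:empty,W:wait | queues: N=0 E=1 S=0 W=2
Step 5 [EW]: N:wait,E:car2-GO,S:wait,W:car1-GO | queues: N=0 E=0 S=0 W=1

N: empty
E: empty
S: empty
W: 4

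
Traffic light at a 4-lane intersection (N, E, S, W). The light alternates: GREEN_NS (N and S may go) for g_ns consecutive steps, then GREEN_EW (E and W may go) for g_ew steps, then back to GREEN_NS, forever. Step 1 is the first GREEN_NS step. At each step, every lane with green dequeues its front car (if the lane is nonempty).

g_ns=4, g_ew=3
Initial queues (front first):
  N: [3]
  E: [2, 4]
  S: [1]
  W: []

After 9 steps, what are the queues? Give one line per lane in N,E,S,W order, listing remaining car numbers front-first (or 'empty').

Step 1 [NS]: N:car3-GO,E:wait,S:car1-GO,W:wait | queues: N=0 E=2 S=0 W=0
Step 2 [NS]: N:empty,E:wait,S:empty,W:wait | queues: N=0 E=2 S=0 W=0
Step 3 [NS]: N:empty,E:wait,S:empty,W:wait | queues: N=0 E=2 S=0 W=0
Step 4 [NS]: N:empty,E:wait,S:empty,W:wait | queues: N=0 E=2 S=0 W=0
Step 5 [EW]: N:wait,E:car2-GO,S:wait,W:empty | queues: N=0 E=1 S=0 W=0
Step 6 [EW]: N:wait,E:car4-GO,S:wait,W:empty | queues: N=0 E=0 S=0 W=0

N: empty
E: empty
S: empty
W: empty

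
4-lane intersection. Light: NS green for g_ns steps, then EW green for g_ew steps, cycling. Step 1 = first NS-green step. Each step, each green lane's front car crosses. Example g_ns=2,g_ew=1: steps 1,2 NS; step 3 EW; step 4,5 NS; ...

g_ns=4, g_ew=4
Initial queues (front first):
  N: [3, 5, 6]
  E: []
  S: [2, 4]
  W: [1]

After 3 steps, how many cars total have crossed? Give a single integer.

Step 1 [NS]: N:car3-GO,E:wait,S:car2-GO,W:wait | queues: N=2 E=0 S=1 W=1
Step 2 [NS]: N:car5-GO,E:wait,S:car4-GO,W:wait | queues: N=1 E=0 S=0 W=1
Step 3 [NS]: N:car6-GO,E:wait,S:empty,W:wait | queues: N=0 E=0 S=0 W=1
Cars crossed by step 3: 5

Answer: 5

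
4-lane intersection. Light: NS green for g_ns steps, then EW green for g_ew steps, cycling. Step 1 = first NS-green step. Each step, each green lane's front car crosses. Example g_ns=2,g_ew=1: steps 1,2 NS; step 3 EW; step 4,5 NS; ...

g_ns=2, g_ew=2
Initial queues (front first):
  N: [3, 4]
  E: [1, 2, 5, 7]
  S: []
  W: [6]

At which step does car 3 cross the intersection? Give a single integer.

Step 1 [NS]: N:car3-GO,E:wait,S:empty,W:wait | queues: N=1 E=4 S=0 W=1
Step 2 [NS]: N:car4-GO,E:wait,S:empty,W:wait | queues: N=0 E=4 S=0 W=1
Step 3 [EW]: N:wait,E:car1-GO,S:wait,W:car6-GO | queues: N=0 E=3 S=0 W=0
Step 4 [EW]: N:wait,E:car2-GO,S:wait,W:empty | queues: N=0 E=2 S=0 W=0
Step 5 [NS]: N:empty,E:wait,S:empty,W:wait | queues: N=0 E=2 S=0 W=0
Step 6 [NS]: N:empty,E:wait,S:empty,W:wait | queues: N=0 E=2 S=0 W=0
Step 7 [EW]: N:wait,E:car5-GO,S:wait,W:empty | queues: N=0 E=1 S=0 W=0
Step 8 [EW]: N:wait,E:car7-GO,S:wait,W:empty | queues: N=0 E=0 S=0 W=0
Car 3 crosses at step 1

1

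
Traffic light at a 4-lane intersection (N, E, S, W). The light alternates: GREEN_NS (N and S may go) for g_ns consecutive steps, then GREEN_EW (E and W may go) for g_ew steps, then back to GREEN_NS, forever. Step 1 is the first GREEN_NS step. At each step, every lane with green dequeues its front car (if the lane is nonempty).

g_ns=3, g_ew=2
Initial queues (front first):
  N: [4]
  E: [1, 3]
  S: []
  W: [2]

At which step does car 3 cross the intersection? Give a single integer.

Step 1 [NS]: N:car4-GO,E:wait,S:empty,W:wait | queues: N=0 E=2 S=0 W=1
Step 2 [NS]: N:empty,E:wait,S:empty,W:wait | queues: N=0 E=2 S=0 W=1
Step 3 [NS]: N:empty,E:wait,S:empty,W:wait | queues: N=0 E=2 S=0 W=1
Step 4 [EW]: N:wait,E:car1-GO,S:wait,W:car2-GO | queues: N=0 E=1 S=0 W=0
Step 5 [EW]: N:wait,E:car3-GO,S:wait,W:empty | queues: N=0 E=0 S=0 W=0
Car 3 crosses at step 5

5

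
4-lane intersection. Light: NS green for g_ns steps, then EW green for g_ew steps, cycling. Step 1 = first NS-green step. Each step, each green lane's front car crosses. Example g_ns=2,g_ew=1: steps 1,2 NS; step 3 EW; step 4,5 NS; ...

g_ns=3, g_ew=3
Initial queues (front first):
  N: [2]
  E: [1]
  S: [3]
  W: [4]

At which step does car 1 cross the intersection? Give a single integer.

Step 1 [NS]: N:car2-GO,E:wait,S:car3-GO,W:wait | queues: N=0 E=1 S=0 W=1
Step 2 [NS]: N:empty,E:wait,S:empty,W:wait | queues: N=0 E=1 S=0 W=1
Step 3 [NS]: N:empty,E:wait,S:empty,W:wait | queues: N=0 E=1 S=0 W=1
Step 4 [EW]: N:wait,E:car1-GO,S:wait,W:car4-GO | queues: N=0 E=0 S=0 W=0
Car 1 crosses at step 4

4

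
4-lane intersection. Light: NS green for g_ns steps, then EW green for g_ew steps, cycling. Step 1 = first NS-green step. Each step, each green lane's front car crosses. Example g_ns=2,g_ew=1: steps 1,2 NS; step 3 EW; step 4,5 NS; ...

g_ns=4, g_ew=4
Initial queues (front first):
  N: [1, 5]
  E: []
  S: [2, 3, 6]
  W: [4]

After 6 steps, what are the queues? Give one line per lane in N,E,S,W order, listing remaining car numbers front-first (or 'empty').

Step 1 [NS]: N:car1-GO,E:wait,S:car2-GO,W:wait | queues: N=1 E=0 S=2 W=1
Step 2 [NS]: N:car5-GO,E:wait,S:car3-GO,W:wait | queues: N=0 E=0 S=1 W=1
Step 3 [NS]: N:empty,E:wait,S:car6-GO,W:wait | queues: N=0 E=0 S=0 W=1
Step 4 [NS]: N:empty,E:wait,S:empty,W:wait | queues: N=0 E=0 S=0 W=1
Step 5 [EW]: N:wait,E:empty,S:wait,W:car4-GO | queues: N=0 E=0 S=0 W=0

N: empty
E: empty
S: empty
W: empty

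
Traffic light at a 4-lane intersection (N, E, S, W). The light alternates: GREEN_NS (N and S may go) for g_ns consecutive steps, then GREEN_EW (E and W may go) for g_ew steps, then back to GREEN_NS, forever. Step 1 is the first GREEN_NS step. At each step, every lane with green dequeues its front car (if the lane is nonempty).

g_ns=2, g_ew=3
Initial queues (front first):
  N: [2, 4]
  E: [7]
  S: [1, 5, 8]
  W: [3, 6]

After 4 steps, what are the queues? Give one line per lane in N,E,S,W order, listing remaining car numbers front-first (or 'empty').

Step 1 [NS]: N:car2-GO,E:wait,S:car1-GO,W:wait | queues: N=1 E=1 S=2 W=2
Step 2 [NS]: N:car4-GO,E:wait,S:car5-GO,W:wait | queues: N=0 E=1 S=1 W=2
Step 3 [EW]: N:wait,E:car7-GO,S:wait,W:car3-GO | queues: N=0 E=0 S=1 W=1
Step 4 [EW]: N:wait,E:empty,S:wait,W:car6-GO | queues: N=0 E=0 S=1 W=0

N: empty
E: empty
S: 8
W: empty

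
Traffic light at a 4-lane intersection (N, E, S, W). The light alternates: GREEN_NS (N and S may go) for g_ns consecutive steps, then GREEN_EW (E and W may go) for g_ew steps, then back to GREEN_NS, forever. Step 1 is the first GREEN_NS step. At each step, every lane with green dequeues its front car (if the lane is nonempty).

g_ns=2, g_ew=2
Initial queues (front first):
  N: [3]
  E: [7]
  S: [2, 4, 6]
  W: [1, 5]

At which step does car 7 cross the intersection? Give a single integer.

Step 1 [NS]: N:car3-GO,E:wait,S:car2-GO,W:wait | queues: N=0 E=1 S=2 W=2
Step 2 [NS]: N:empty,E:wait,S:car4-GO,W:wait | queues: N=0 E=1 S=1 W=2
Step 3 [EW]: N:wait,E:car7-GO,S:wait,W:car1-GO | queues: N=0 E=0 S=1 W=1
Step 4 [EW]: N:wait,E:empty,S:wait,W:car5-GO | queues: N=0 E=0 S=1 W=0
Step 5 [NS]: N:empty,E:wait,S:car6-GO,W:wait | queues: N=0 E=0 S=0 W=0
Car 7 crosses at step 3

3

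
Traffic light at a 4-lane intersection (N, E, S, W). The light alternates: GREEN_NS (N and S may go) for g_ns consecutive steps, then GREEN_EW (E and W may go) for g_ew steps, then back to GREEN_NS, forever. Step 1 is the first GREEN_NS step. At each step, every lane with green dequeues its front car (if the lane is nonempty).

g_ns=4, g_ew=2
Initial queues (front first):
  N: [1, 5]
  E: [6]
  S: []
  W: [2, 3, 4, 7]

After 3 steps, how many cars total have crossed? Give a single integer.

Answer: 2

Derivation:
Step 1 [NS]: N:car1-GO,E:wait,S:empty,W:wait | queues: N=1 E=1 S=0 W=4
Step 2 [NS]: N:car5-GO,E:wait,S:empty,W:wait | queues: N=0 E=1 S=0 W=4
Step 3 [NS]: N:empty,E:wait,S:empty,W:wait | queues: N=0 E=1 S=0 W=4
Cars crossed by step 3: 2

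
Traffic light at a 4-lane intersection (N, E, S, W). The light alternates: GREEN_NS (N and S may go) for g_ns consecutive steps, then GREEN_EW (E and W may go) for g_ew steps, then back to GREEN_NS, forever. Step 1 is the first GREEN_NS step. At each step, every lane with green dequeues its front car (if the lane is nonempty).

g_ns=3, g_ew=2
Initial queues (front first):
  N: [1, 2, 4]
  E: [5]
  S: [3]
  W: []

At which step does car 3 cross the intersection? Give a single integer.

Step 1 [NS]: N:car1-GO,E:wait,S:car3-GO,W:wait | queues: N=2 E=1 S=0 W=0
Step 2 [NS]: N:car2-GO,E:wait,S:empty,W:wait | queues: N=1 E=1 S=0 W=0
Step 3 [NS]: N:car4-GO,E:wait,S:empty,W:wait | queues: N=0 E=1 S=0 W=0
Step 4 [EW]: N:wait,E:car5-GO,S:wait,W:empty | queues: N=0 E=0 S=0 W=0
Car 3 crosses at step 1

1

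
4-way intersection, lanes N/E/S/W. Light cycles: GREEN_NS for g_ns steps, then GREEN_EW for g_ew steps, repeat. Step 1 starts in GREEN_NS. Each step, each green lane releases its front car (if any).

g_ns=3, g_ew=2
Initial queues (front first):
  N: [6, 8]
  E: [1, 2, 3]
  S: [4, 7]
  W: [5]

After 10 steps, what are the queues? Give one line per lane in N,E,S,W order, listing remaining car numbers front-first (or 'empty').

Step 1 [NS]: N:car6-GO,E:wait,S:car4-GO,W:wait | queues: N=1 E=3 S=1 W=1
Step 2 [NS]: N:car8-GO,E:wait,S:car7-GO,W:wait | queues: N=0 E=3 S=0 W=1
Step 3 [NS]: N:empty,E:wait,S:empty,W:wait | queues: N=0 E=3 S=0 W=1
Step 4 [EW]: N:wait,E:car1-GO,S:wait,W:car5-GO | queues: N=0 E=2 S=0 W=0
Step 5 [EW]: N:wait,E:car2-GO,S:wait,W:empty | queues: N=0 E=1 S=0 W=0
Step 6 [NS]: N:empty,E:wait,S:empty,W:wait | queues: N=0 E=1 S=0 W=0
Step 7 [NS]: N:empty,E:wait,S:empty,W:wait | queues: N=0 E=1 S=0 W=0
Step 8 [NS]: N:empty,E:wait,S:empty,W:wait | queues: N=0 E=1 S=0 W=0
Step 9 [EW]: N:wait,E:car3-GO,S:wait,W:empty | queues: N=0 E=0 S=0 W=0

N: empty
E: empty
S: empty
W: empty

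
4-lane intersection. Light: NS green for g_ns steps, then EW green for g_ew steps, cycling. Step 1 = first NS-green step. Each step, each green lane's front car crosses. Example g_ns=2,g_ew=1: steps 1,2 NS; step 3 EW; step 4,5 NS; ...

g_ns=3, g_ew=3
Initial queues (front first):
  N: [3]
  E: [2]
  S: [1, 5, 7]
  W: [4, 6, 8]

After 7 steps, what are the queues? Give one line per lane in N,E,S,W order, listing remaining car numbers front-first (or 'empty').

Step 1 [NS]: N:car3-GO,E:wait,S:car1-GO,W:wait | queues: N=0 E=1 S=2 W=3
Step 2 [NS]: N:empty,E:wait,S:car5-GO,W:wait | queues: N=0 E=1 S=1 W=3
Step 3 [NS]: N:empty,E:wait,S:car7-GO,W:wait | queues: N=0 E=1 S=0 W=3
Step 4 [EW]: N:wait,E:car2-GO,S:wait,W:car4-GO | queues: N=0 E=0 S=0 W=2
Step 5 [EW]: N:wait,E:empty,S:wait,W:car6-GO | queues: N=0 E=0 S=0 W=1
Step 6 [EW]: N:wait,E:empty,S:wait,W:car8-GO | queues: N=0 E=0 S=0 W=0

N: empty
E: empty
S: empty
W: empty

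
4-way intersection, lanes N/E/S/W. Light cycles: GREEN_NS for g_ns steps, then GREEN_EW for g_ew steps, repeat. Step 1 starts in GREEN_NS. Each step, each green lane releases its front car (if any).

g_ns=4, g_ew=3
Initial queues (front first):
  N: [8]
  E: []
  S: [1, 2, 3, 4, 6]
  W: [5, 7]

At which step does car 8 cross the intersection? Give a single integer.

Step 1 [NS]: N:car8-GO,E:wait,S:car1-GO,W:wait | queues: N=0 E=0 S=4 W=2
Step 2 [NS]: N:empty,E:wait,S:car2-GO,W:wait | queues: N=0 E=0 S=3 W=2
Step 3 [NS]: N:empty,E:wait,S:car3-GO,W:wait | queues: N=0 E=0 S=2 W=2
Step 4 [NS]: N:empty,E:wait,S:car4-GO,W:wait | queues: N=0 E=0 S=1 W=2
Step 5 [EW]: N:wait,E:empty,S:wait,W:car5-GO | queues: N=0 E=0 S=1 W=1
Step 6 [EW]: N:wait,E:empty,S:wait,W:car7-GO | queues: N=0 E=0 S=1 W=0
Step 7 [EW]: N:wait,E:empty,S:wait,W:empty | queues: N=0 E=0 S=1 W=0
Step 8 [NS]: N:empty,E:wait,S:car6-GO,W:wait | queues: N=0 E=0 S=0 W=0
Car 8 crosses at step 1

1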